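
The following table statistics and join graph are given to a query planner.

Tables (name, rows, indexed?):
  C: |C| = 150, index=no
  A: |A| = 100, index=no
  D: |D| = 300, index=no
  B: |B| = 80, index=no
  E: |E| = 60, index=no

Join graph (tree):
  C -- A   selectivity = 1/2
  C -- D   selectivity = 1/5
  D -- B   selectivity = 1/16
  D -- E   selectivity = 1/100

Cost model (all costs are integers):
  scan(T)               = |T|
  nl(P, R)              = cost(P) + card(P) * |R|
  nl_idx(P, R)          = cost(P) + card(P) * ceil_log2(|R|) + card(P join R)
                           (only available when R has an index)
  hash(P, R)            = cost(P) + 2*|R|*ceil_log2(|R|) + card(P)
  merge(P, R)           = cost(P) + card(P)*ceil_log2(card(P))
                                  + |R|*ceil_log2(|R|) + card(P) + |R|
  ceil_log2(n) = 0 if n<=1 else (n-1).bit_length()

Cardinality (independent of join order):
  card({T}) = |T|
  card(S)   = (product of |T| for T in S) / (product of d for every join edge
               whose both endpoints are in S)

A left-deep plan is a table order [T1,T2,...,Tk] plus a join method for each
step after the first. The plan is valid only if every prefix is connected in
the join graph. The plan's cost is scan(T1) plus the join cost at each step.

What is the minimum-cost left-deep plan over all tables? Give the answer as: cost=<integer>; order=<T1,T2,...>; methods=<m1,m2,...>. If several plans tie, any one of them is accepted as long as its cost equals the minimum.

cost=34320; order=D,E,B,C,A; methods=hash,hash,hash,hash

Selinger DP (subsets sized 1..n):
  {C}: scan cost=150, card=150
  {A}: scan cost=100, card=100
  {D}: scan cost=300, card=300
  {B}: scan cost=80, card=80
  {E}: scan cost=60, card=60
  {AC}: card=7500; try (A,hash)→1700, (C,merge)→2250, (A,merge)→2300, (C,hash)→2600, (C,nl)→15100, (A,nl)→15150; best=1700 via (A,hash)
  {CD}: card=9000; try (C,hash)→3000, (D,merge)→4500, (C,merge)→4650, (D,hash)→5700, (D,nl)→45150, (C,nl)→45300; best=3000 via (C,hash)
  {BD}: card=1500; try (B,hash)→1720, (D,merge)→3720, (B,merge)→3940, (D,hash)→5560, (D,nl)→24080, (B,nl)→24300; best=1720 via (B,hash)
  {DE}: card=180; try (E,hash)→1320, (D,merge)→3480, (E,merge)→3720, (D,hash)→5520, (D,nl)→18060, (E,nl)→18300; best=1320 via (E,hash)
  {ACD}: card=450000; try (A,hash)→13400, (D,hash)→14600, (D,merge)→109700, (A,merge)→138800, (A,nl)→903000, (D,nl)→2251700; best=13400 via (A,hash)
  {BCD}: card=45000; try (C,hash)→5620, (B,hash)→13120, (C,merge)→21070, (B,merge)→138640, (C,nl)→226720, (B,nl)→723000; best=5620 via (C,hash)
  {CDE}: card=5400; try (C,hash)→3900, (C,merge)→4290, (E,hash)→12720, (C,nl)→28320, (E,merge)→138420, (E,nl)→543000; best=3900 via (C,hash)
  {BDE}: card=900; try (B,hash)→2620, (B,merge)→3580, (E,hash)→3940, (B,nl)→15720, (E,merge)→20140, (E,nl)→91720; best=2620 via (B,hash)
  {ABCD}: card=2250000; try (A,hash)→52020, (B,hash)→464520, (A,merge)→771420, (A,nl)→4505620, (B,merge)→9014040, (B,nl)→36013400; best=52020 via (A,hash)
  {ACDE}: card=270000; try (A,hash)→10700, (A,merge)→80300, (E,hash)→464120, (A,nl)→543900, (E,merge)→9013820, (E,nl)→27013400; best=10700 via (A,hash)
  {BCDE}: card=27000; try (C,hash)→5920, (B,hash)→10420, (C,merge)→13870, (E,hash)→51340, (B,merge)→80140, (C,nl)→137620 …(+3); best=5920 via (C,hash)
  {ABCDE}: card=1350000; try (A,hash)→34320, (B,hash)→281820, (A,merge)→438720, (E,hash)→2302740, (A,nl)→2705920, (B,merge)→5411340 …(+3); best=34320 via (A,hash)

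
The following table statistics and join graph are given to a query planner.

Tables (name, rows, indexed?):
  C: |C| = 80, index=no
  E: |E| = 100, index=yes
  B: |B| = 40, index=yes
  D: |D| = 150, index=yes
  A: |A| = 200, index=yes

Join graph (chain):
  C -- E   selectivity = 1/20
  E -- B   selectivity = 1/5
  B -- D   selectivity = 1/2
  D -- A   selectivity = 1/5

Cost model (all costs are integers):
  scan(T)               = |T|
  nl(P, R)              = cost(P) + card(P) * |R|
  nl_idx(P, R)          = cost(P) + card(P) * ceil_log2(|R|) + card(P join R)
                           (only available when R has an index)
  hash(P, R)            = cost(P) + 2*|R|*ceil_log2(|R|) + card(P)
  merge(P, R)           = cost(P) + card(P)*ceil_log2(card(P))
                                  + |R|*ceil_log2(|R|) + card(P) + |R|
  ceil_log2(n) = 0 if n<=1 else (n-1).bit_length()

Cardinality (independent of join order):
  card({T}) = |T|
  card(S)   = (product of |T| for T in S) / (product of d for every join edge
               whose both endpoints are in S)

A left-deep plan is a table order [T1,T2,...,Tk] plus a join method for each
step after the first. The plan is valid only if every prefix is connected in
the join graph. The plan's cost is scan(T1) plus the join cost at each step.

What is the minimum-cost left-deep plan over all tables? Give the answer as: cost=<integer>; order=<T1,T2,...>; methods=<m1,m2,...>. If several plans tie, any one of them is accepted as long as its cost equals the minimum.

cost=250720; order=C,E,B,D,A; methods=nl_idx,hash,hash,hash

Selinger DP (subsets sized 1..n):
  {C}: scan cost=80, card=80
  {E}: scan cost=100, card=100
  {B}: scan cost=40, card=40
  {D}: scan cost=150, card=150
  {A}: scan cost=200, card=200
  {CE}: card=400; try (E,nl_idx)→1040, (C,hash)→1320, (E,merge)→1520, (C,merge)→1540, (E,hash)→1560, (E,nl)→8080 …(+1); best=1040 via (E,nl_idx)
  {BE}: card=800; try (B,hash)→680, (E,merge)→1120, (E,nl_idx)→1120, (B,merge)→1180, (E,hash)→1480, (B,nl_idx)→1500 …(+2); best=680 via (B,hash)
  {BD}: card=3000; try (B,hash)→780, (D,merge)→1670, (B,merge)→1780, (D,hash)→2480, (D,nl_idx)→3360, (B,nl_idx)→4050 …(+2); best=780 via (B,hash)
  {AD}: card=6000; try (D,hash)→2800, (A,merge)→3300, (D,merge)→3350, (A,hash)→3500, (A,nl_idx)→7350, (D,nl_idx)→7800 …(+2); best=2800 via (D,hash)
  {BCE}: card=3200; try (B,hash)→1920, (C,hash)→2600, (B,merge)→5320, (B,nl_idx)→6640, (C,merge)→10120, (B,nl)→17040 …(+1); best=1920 via (B,hash)
  {BDE}: card=60000; try (D,hash)→3880, (E,hash)→5180, (D,merge)→10830, (E,merge)→40580, (D,nl_idx)→67080, (E,nl_idx)→81780 …(+2); best=3880 via (D,hash)
  {ABD}: card=120000; try (A,hash)→6980, (B,hash)→9280, (A,merge)→41580, (B,merge)→87080, (A,nl_idx)→144780, (B,nl_idx)→158800 …(+2); best=6980 via (A,hash)
  {BCDE}: card=240000; try (D,hash)→7520, (D,merge)→44870, (C,hash)→65000, (D,nl_idx)→267520, (D,nl)→481920, (C,merge)→1024520 …(+1); best=7520 via (D,hash)
  {ABDE}: card=2400000; try (A,hash)→67080, (E,hash)→128380, (A,merge)→1025680, (E,merge)→2167780, (A,nl_idx)→2883880, (E,nl_idx)→3246980 …(+2); best=67080 via (A,hash)
  {ABCDE}: card=9600000; try (A,hash)→250720, (C,hash)→2468200, (A,merge)→4569320, (A,nl_idx)→11527520, (A,nl)→48007520, (C,merge)→55267720 …(+1); best=250720 via (A,hash)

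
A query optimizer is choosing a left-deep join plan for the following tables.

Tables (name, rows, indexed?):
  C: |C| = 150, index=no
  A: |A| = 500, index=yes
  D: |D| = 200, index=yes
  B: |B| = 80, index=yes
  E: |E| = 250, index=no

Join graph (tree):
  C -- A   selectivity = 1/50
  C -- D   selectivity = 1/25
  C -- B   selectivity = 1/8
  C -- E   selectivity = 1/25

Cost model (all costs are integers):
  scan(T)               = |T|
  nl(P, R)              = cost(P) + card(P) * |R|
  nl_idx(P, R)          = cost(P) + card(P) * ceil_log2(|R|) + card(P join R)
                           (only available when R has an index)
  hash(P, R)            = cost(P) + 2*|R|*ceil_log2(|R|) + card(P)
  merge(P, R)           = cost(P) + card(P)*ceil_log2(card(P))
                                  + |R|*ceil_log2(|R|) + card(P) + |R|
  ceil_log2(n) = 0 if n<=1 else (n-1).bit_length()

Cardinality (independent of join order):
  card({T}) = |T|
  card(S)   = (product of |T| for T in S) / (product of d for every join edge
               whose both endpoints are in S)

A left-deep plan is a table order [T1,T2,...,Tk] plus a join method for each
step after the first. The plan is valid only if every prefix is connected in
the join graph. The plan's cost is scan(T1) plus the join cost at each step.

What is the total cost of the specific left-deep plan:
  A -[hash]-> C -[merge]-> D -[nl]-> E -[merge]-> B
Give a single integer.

5183840

step 1: scan A: cost=500, card=500
step 2: join C via hash
    card(P join C) = 500*150/(50) = 1500
    cost = 500 + 2*150*8 + 500 = 3400
step 3: join D via merge
    card(P join D) = 1500*200/(25) = 12000
    cost = 3400 + 1500*11 + 200*8 + 1500 + 200 = 23200
step 4: join E via nl
    card(P join E) = 12000*250/(25) = 120000
    cost = 23200 + 12000*250 = 3023200
step 5: join B via merge
    card(P join B) = 120000*80/(8) = 1200000
    cost = 3023200 + 120000*17 + 80*7 + 120000 + 80 = 5183840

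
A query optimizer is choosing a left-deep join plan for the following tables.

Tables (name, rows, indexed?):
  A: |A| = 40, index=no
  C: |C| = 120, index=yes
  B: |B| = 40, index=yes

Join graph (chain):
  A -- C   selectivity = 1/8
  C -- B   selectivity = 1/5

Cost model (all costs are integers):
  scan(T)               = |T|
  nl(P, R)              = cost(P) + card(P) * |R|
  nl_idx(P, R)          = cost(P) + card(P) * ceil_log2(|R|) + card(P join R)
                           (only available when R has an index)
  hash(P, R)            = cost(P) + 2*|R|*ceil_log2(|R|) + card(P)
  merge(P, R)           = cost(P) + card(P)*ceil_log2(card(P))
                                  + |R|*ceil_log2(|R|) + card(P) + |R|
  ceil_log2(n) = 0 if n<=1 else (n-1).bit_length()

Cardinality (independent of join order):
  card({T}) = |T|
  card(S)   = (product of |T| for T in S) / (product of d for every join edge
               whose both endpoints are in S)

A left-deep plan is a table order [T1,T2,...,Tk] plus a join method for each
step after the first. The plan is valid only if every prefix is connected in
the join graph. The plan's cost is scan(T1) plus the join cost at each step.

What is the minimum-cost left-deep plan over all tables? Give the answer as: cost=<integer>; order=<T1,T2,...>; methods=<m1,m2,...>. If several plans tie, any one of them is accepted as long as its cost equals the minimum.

Selinger DP (subsets sized 1..n):
  {A}: scan cost=40, card=40
  {C}: scan cost=120, card=120
  {B}: scan cost=40, card=40
  {AC}: card=600; try (A,hash)→720, (C,nl_idx)→920, (C,merge)→1280, (A,merge)→1360, (C,hash)→1760, (C,nl)→4840 …(+1); best=720 via (A,hash)
  {BC}: card=960; try (B,hash)→720, (C,merge)→1280, (C,nl_idx)→1280, (B,merge)→1360, (C,hash)→1760, (B,nl_idx)→1800 …(+2); best=720 via (B,hash)
  {ABC}: card=4800; try (B,hash)→1800, (A,hash)→2160, (B,merge)→7600, (B,nl_idx)→9120, (A,merge)→11560, (B,nl)→24720 …(+1); best=1800 via (B,hash)

cost=1800; order=C,A,B; methods=hash,hash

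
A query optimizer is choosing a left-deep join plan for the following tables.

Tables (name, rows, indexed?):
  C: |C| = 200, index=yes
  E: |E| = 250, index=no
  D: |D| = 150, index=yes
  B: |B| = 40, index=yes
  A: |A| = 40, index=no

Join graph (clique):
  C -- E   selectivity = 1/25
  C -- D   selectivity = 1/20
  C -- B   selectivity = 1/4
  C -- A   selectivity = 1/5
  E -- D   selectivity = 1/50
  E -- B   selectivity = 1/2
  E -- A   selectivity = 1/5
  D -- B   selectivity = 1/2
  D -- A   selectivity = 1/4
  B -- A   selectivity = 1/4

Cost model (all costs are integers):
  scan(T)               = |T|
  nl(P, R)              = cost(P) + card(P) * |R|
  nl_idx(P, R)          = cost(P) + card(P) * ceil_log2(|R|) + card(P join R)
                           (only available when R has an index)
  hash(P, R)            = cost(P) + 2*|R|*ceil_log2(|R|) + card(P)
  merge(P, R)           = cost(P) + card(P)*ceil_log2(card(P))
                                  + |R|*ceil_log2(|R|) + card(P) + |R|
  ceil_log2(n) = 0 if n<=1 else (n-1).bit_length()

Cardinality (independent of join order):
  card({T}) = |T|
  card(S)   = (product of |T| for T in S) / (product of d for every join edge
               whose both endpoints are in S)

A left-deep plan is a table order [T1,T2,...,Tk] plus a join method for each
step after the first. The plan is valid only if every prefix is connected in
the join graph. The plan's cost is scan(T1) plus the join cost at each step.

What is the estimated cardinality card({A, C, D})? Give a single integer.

3000

Tables in S: A(40), C(200), D(150)
Edges inside S: C-D(d=20), C-A(d=5), D-A(d=4)
numerator = 40 * 200 * 150 = 1200000
denominator = 20 * 5 * 4 = 400
card(S) = 1200000 / 400 = 3000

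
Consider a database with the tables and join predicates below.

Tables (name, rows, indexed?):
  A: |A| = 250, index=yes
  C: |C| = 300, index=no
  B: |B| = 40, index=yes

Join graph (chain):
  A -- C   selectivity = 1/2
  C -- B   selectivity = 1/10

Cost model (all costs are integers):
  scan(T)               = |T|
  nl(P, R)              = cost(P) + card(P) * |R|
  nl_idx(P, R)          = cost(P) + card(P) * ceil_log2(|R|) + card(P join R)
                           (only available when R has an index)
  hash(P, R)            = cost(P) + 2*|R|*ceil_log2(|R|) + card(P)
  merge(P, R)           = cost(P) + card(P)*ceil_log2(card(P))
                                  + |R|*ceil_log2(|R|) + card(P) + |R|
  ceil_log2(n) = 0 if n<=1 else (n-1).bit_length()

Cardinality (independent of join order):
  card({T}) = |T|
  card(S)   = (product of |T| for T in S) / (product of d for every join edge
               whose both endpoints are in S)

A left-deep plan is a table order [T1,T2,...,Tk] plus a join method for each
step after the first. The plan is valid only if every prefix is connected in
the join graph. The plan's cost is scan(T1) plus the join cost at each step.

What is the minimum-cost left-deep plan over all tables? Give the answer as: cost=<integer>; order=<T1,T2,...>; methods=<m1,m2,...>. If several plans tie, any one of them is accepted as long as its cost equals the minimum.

cost=6280; order=C,B,A; methods=hash,hash

Selinger DP (subsets sized 1..n):
  {A}: scan cost=250, card=250
  {C}: scan cost=300, card=300
  {B}: scan cost=40, card=40
  {AC}: card=37500; try (A,hash)→4600, (C,merge)→5500, (A,merge)→5550, (C,hash)→5900, (A,nl_idx)→40200, (C,nl)→75250 …(+1); best=4600 via (A,hash)
  {BC}: card=1200; try (B,hash)→1080, (B,nl_idx)→3300, (C,merge)→3320, (B,merge)→3580, (C,hash)→5480, (C,nl)→12040 …(+1); best=1080 via (B,hash)
  {ABC}: card=150000; try (A,hash)→6280, (A,merge)→17730, (B,hash)→42580, (A,nl_idx)→160680, (A,nl)→301080, (B,nl_idx)→379600 …(+2); best=6280 via (A,hash)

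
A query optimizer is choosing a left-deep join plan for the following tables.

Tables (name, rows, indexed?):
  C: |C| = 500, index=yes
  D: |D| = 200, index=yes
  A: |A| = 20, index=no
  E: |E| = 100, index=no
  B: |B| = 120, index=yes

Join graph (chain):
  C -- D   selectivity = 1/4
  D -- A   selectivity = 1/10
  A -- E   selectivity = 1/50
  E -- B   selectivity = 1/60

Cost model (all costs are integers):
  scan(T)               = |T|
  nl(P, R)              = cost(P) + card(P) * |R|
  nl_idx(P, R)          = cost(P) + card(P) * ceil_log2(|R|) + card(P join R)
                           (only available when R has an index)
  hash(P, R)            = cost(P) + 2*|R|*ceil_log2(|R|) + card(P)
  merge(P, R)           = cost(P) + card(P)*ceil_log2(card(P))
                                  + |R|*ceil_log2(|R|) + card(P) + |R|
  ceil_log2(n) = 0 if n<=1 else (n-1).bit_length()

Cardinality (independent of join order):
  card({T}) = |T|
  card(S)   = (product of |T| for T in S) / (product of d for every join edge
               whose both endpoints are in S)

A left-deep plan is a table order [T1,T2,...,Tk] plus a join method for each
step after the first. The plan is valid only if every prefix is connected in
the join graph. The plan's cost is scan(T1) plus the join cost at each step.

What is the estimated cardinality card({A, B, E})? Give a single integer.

80

Tables in S: A(20), B(120), E(100)
Edges inside S: A-E(d=50), E-B(d=60)
numerator = 20 * 120 * 100 = 240000
denominator = 50 * 60 = 3000
card(S) = 240000 / 3000 = 80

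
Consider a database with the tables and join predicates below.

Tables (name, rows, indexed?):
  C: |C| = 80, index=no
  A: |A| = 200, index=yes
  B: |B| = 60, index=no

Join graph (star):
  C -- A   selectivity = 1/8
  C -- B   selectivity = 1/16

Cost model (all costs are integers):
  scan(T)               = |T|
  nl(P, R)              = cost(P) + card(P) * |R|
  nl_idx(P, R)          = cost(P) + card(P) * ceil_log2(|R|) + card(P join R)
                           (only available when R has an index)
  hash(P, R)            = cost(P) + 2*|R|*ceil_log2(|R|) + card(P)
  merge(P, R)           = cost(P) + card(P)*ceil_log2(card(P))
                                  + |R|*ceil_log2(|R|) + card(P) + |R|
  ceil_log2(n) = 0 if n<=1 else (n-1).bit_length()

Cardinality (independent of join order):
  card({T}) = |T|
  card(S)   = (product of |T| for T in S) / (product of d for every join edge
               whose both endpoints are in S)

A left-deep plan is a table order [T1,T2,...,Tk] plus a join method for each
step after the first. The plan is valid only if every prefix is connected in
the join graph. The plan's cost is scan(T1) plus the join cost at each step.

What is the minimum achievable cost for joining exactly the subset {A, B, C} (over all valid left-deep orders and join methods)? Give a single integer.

4240

Selinger DP over subsets of {A,B,C}:
  {C}: scan cost=80, card=80
  {A}: scan cost=200, card=200
  {B}: scan cost=60, card=60
  {AC}: card=2000; try (C,hash)→1520, (A,merge)→2520, (C,merge)→2640, (A,nl_idx)→2720, (A,hash)→3360, (A,nl)→16080 …(+1); best=1520 via (C,hash)
  {BC}: card=300; try (B,hash)→880, (C,merge)→1120, (B,merge)→1140, (C,hash)→1240, (C,nl)→4860, (B,nl)→4880; best=880 via (B,hash)
  {ABC}: card=7500; try (B,hash)→4240, (A,hash)→4380, (A,merge)→5680, (A,nl_idx)→10780, (B,merge)→25940, (A,nl)→60880 …(+1); best=4240 via (B,hash)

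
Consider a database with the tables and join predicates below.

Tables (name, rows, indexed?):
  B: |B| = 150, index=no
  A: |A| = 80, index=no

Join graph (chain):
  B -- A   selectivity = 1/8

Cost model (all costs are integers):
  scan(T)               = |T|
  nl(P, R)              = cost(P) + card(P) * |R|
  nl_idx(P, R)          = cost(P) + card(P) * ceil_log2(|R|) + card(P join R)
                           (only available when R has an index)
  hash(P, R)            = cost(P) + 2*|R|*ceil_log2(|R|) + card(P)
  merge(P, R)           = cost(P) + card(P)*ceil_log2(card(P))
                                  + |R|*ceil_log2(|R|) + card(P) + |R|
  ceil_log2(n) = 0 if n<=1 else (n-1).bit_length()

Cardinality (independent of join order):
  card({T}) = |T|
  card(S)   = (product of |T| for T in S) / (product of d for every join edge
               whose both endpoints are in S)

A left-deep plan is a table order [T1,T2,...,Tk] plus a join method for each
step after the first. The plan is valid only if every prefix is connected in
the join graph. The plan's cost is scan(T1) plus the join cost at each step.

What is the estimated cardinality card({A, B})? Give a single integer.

1500

Tables in S: A(80), B(150)
Edges inside S: B-A(d=8)
numerator = 80 * 150 = 12000
denominator = 8 = 8
card(S) = 12000 / 8 = 1500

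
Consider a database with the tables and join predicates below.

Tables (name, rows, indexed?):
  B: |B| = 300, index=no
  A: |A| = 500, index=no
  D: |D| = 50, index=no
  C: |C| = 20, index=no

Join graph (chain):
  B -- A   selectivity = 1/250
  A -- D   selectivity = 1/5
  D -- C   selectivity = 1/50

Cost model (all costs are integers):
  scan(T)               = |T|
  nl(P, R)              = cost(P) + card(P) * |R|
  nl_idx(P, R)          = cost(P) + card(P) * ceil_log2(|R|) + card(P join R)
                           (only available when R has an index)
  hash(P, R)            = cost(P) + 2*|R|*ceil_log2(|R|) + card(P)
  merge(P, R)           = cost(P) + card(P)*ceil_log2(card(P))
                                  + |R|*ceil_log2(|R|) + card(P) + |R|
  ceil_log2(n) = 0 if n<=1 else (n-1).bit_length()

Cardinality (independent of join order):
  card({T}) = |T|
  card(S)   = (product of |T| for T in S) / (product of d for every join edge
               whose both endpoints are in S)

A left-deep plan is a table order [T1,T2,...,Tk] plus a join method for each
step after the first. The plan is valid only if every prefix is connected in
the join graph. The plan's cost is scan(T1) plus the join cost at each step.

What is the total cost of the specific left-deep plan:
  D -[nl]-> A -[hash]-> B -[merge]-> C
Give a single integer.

119570

step 1: scan D: cost=50, card=50
step 2: join A via nl
    card(P join A) = 50*500/(5) = 5000
    cost = 50 + 50*500 = 25050
step 3: join B via hash
    card(P join B) = 5000*300/(250) = 6000
    cost = 25050 + 2*300*9 + 5000 = 35450
step 4: join C via merge
    card(P join C) = 6000*20/(50) = 2400
    cost = 35450 + 6000*13 + 20*5 + 6000 + 20 = 119570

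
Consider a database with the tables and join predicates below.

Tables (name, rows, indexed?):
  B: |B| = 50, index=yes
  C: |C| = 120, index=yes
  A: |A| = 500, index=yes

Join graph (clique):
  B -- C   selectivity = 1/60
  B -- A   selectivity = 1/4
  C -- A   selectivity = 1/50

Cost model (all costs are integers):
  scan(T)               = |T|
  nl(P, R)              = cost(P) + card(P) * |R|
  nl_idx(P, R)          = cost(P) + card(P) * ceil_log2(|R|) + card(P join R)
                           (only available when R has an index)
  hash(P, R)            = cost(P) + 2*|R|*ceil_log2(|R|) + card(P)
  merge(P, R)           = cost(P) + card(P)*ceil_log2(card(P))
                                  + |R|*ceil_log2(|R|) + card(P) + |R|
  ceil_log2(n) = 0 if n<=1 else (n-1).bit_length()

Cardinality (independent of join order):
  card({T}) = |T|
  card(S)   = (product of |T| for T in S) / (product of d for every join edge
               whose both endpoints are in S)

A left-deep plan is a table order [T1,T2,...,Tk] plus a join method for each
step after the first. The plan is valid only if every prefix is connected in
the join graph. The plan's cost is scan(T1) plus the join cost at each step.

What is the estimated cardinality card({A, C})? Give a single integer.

Tables in S: A(500), C(120)
Edges inside S: C-A(d=50)
numerator = 500 * 120 = 60000
denominator = 50 = 50
card(S) = 60000 / 50 = 1200

1200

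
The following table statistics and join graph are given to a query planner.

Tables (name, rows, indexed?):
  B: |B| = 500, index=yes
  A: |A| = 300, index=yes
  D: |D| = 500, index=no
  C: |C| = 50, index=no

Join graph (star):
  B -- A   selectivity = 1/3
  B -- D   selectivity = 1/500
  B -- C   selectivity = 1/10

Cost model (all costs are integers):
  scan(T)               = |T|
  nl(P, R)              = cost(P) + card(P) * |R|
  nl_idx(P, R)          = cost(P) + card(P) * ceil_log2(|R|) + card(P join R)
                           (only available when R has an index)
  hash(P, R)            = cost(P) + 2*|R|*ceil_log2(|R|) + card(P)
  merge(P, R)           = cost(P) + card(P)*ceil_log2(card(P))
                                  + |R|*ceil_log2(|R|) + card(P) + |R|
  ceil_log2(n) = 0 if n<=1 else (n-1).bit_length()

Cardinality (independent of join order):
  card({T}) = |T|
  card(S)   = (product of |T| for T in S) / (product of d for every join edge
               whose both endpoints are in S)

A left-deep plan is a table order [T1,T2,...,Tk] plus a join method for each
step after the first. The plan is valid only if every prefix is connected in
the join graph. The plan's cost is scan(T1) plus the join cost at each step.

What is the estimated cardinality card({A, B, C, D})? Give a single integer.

Tables in S: A(300), B(500), C(50), D(500)
Edges inside S: B-A(d=3), B-D(d=500), B-C(d=10)
numerator = 300 * 500 * 50 * 500 = 3750000000
denominator = 3 * 500 * 10 = 15000
card(S) = 3750000000 / 15000 = 250000

250000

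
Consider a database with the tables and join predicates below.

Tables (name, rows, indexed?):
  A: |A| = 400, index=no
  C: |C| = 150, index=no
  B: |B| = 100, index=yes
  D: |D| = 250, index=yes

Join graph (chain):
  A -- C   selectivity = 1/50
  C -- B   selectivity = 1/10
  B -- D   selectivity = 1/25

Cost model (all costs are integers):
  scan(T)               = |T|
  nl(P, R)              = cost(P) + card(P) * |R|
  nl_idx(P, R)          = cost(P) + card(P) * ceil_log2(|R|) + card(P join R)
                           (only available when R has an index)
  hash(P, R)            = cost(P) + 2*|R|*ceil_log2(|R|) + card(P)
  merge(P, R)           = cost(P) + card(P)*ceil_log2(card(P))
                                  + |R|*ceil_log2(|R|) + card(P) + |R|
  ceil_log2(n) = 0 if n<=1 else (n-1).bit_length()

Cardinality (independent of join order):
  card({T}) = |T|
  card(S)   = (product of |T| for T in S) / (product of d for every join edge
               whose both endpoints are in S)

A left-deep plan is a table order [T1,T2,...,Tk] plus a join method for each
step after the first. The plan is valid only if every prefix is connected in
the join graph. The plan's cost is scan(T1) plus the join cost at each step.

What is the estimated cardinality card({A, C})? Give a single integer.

1200

Tables in S: A(400), C(150)
Edges inside S: A-C(d=50)
numerator = 400 * 150 = 60000
denominator = 50 = 50
card(S) = 60000 / 50 = 1200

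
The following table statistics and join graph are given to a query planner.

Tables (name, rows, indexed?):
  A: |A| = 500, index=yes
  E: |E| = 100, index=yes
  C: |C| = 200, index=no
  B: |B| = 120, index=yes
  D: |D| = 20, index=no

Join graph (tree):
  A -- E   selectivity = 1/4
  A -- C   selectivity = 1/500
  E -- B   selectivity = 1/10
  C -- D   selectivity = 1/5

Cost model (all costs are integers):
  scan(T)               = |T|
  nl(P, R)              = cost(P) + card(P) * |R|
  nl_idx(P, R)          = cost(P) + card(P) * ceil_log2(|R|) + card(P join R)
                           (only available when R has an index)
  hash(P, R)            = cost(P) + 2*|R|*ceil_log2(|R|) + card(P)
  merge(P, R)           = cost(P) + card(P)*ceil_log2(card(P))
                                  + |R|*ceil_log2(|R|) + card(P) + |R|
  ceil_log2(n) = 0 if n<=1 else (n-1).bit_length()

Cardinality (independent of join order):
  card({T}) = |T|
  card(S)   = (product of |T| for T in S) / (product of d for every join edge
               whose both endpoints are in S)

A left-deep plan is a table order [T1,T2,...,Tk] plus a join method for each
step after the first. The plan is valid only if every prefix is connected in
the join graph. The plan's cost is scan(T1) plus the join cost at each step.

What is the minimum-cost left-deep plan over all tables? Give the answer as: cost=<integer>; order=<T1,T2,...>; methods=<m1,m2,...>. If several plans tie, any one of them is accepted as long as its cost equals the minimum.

Selinger DP (subsets sized 1..n):
  {A}: scan cost=500, card=500
  {E}: scan cost=100, card=100
  {C}: scan cost=200, card=200
  {B}: scan cost=120, card=120
  {D}: scan cost=20, card=20
  {AE}: card=12500; try (E,hash)→2400, (A,merge)→5900, (E,merge)→6300, (A,hash)→9200, (A,nl_idx)→13500, (E,nl_idx)→16500 …(+2); best=2400 via (E,hash)
  {AC}: card=200; try (A,nl_idx)→2200, (C,hash)→4200, (A,merge)→7000, (C,merge)→7300, (A,hash)→9400, (A,nl)→100200 …(+1); best=2200 via (A,nl_idx)
  {BE}: card=1200; try (E,hash)→1640, (B,merge)→1860, (E,merge)→1880, (B,hash)→1880, (B,nl_idx)→2000, (E,nl_idx)→2160 …(+2); best=1640 via (E,hash)
  {CD}: card=800; try (D,hash)→600, (C,merge)→1940, (D,merge)→2120, (C,hash)→3240, (C,nl)→4020, (D,nl)→4200; best=600 via (D,hash)
  {ACE}: card=5000; try (E,hash)→3800, (E,merge)→4800, (E,nl_idx)→8600, (C,hash)→18100, (E,nl)→22200, (C,merge)→191700 …(+1); best=3800 via (E,hash)
  {ABE}: card=150000; try (A,hash)→11840, (B,hash)→16580, (A,merge)→21040, (A,nl_idx)→162440, (B,merge)→190860, (B,nl_idx)→239900 …(+2); best=11840 via (A,hash)
  {ACD}: card=800; try (D,hash)→2600, (D,merge)→4120, (D,nl)→6200, (A,nl_idx)→8600, (A,hash)→10400, (A,merge)→14400 …(+1); best=2600 via (D,hash)
  {ABCE}: card=60000; try (B,hash)→10480, (B,merge)→74760, (B,nl_idx)→98800, (C,hash)→165040, (B,nl)→603800, (C,merge)→2863640 …(+1); best=10480 via (B,hash)
  {ACDE}: card=20000; try (E,hash)→4800, (D,hash)→9000, (E,merge)→12200, (E,nl_idx)→28200, (D,merge)→73920, (E,nl)→82600 …(+1); best=4800 via (E,hash)
  {ABCDE}: card=240000; try (B,hash)→26480, (D,hash)→70680, (B,merge)→325760, (B,nl_idx)→384800, (D,merge)→1030600, (D,nl)→1210480 …(+1); best=26480 via (B,hash)

cost=26480; order=C,A,D,E,B; methods=nl_idx,hash,hash,hash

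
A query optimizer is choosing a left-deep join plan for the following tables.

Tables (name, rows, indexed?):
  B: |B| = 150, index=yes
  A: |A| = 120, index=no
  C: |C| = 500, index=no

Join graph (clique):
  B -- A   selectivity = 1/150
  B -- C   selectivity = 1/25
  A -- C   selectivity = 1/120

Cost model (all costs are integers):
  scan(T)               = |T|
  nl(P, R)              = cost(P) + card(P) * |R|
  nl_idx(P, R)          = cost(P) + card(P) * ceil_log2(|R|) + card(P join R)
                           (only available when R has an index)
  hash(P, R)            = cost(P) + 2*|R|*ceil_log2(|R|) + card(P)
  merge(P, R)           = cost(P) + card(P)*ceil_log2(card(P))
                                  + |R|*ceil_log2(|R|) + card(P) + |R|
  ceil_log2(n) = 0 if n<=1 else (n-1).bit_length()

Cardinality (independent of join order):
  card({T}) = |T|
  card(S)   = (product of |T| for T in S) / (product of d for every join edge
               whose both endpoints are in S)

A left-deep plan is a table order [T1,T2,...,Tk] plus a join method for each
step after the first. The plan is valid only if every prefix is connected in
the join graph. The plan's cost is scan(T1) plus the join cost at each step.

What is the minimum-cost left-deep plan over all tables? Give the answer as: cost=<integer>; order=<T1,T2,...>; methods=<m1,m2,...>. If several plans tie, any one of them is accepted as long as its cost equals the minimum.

Selinger DP (subsets sized 1..n):
  {B}: scan cost=150, card=150
  {A}: scan cost=120, card=120
  {C}: scan cost=500, card=500
  {AB}: card=120; try (B,nl_idx)→1200, (A,hash)→1980, (B,merge)→2430, (A,merge)→2460, (B,hash)→2640, (B,nl)→18120 …(+1); best=1200 via (B,nl_idx)
  {BC}: card=3000; try (B,hash)→3400, (C,merge)→6500, (B,merge)→6850, (B,nl_idx)→7500, (C,hash)→9300, (C,nl)→75150 …(+1); best=3400 via (B,hash)
  {AC}: card=500; try (A,hash)→2680, (C,merge)→6080, (A,merge)→6460, (C,hash)→9240, (C,nl)→60120, (A,nl)→60500; best=2680 via (A,hash)
  {ABC}: card=20; try (B,hash)→5580, (B,nl_idx)→6700, (C,merge)→7160, (A,hash)→8080, (B,merge)→9030, (C,hash)→10320 …(+4); best=5580 via (B,hash)

cost=5580; order=C,A,B; methods=hash,hash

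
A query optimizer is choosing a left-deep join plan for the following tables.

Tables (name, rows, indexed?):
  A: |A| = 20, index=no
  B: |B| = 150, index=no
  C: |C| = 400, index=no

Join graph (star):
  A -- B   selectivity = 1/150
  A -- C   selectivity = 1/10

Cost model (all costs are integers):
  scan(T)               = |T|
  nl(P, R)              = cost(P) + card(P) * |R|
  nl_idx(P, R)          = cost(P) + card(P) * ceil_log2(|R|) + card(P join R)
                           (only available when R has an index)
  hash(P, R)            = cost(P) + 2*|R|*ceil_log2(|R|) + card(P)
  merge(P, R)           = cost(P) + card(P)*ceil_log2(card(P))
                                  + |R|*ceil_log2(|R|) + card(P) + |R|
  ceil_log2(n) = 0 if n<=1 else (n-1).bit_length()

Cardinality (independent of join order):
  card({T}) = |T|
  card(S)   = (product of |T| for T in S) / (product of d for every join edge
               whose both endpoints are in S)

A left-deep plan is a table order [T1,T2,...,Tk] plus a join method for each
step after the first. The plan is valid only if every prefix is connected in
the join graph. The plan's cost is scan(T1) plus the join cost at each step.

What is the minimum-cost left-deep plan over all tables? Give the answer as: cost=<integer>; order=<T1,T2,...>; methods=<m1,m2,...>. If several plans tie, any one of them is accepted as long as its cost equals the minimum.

cost=4200; order=C,A,B; methods=hash,hash

Selinger DP (subsets sized 1..n):
  {A}: scan cost=20, card=20
  {B}: scan cost=150, card=150
  {C}: scan cost=400, card=400
  {AB}: card=20; try (A,hash)→500, (B,merge)→1490, (A,merge)→1620, (B,hash)→2440, (B,nl)→3020, (A,nl)→3150; best=500 via (A,hash)
  {AC}: card=800; try (A,hash)→1000, (C,merge)→4140, (A,merge)→4520, (C,hash)→7240, (C,nl)→8020, (A,nl)→8400; best=1000 via (A,hash)
  {ABC}: card=800; try (B,hash)→4200, (C,merge)→4620, (C,hash)→7720, (C,nl)→8500, (B,merge)→11150, (B,nl)→121000; best=4200 via (B,hash)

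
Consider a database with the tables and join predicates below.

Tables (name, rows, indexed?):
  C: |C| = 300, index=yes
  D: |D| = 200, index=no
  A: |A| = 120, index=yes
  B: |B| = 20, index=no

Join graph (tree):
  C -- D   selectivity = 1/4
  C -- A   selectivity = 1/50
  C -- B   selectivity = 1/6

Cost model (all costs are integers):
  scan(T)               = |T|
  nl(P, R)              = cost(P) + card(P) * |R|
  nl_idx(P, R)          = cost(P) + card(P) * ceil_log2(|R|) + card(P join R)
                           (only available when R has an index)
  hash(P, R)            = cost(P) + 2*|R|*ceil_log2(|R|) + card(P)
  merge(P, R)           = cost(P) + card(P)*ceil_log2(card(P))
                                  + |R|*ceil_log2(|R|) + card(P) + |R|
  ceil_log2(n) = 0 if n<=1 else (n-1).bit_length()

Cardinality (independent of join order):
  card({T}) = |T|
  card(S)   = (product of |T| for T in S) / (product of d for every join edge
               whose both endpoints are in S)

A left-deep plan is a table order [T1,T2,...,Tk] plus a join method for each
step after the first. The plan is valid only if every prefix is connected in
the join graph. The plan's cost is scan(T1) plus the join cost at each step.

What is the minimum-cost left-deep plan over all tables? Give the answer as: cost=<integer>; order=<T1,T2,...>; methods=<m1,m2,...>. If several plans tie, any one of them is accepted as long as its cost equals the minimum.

cost=8440; order=A,C,B,D; methods=nl_idx,hash,hash

Selinger DP (subsets sized 1..n):
  {C}: scan cost=300, card=300
  {D}: scan cost=200, card=200
  {A}: scan cost=120, card=120
  {B}: scan cost=20, card=20
  {CD}: card=15000; try (D,hash)→3800, (C,merge)→5000, (D,merge)→5100, (C,hash)→5800, (C,nl_idx)→17000, (C,nl)→60200 …(+1); best=3800 via (D,hash)
  {AC}: card=720; try (C,nl_idx)→1920, (A,hash)→2280, (A,nl_idx)→3120, (C,merge)→4080, (A,merge)→4260, (C,hash)→5640 …(+2); best=1920 via (C,nl_idx)
  {BC}: card=1000; try (B,hash)→800, (C,nl_idx)→1200, (C,merge)→3140, (B,merge)→3420, (C,hash)→5440, (C,nl)→6020 …(+1); best=800 via (B,hash)
  {ACD}: card=36000; try (D,hash)→5840, (D,merge)→11640, (A,hash)→20480, (A,nl_idx)→144800, (D,nl)→145920, (A,merge)→229760 …(+1); best=5840 via (D,hash)
  {BCD}: card=50000; try (D,hash)→5000, (D,merge)→13600, (B,hash)→19000, (D,nl)→200800, (B,merge)→228920, (B,nl)→303800; best=5000 via (D,hash)
  {ABC}: card=2400; try (B,hash)→2840, (A,hash)→3480, (B,merge)→9960, (A,nl_idx)→10200, (A,merge)→12760, (B,nl)→16320 …(+1); best=2840 via (B,hash)
  {ABCD}: card=120000; try (D,hash)→8440, (D,merge)→35840, (B,hash)→42040, (A,hash)→56680, (A,nl_idx)→475000, (D,nl)→482840 …(+4); best=8440 via (D,hash)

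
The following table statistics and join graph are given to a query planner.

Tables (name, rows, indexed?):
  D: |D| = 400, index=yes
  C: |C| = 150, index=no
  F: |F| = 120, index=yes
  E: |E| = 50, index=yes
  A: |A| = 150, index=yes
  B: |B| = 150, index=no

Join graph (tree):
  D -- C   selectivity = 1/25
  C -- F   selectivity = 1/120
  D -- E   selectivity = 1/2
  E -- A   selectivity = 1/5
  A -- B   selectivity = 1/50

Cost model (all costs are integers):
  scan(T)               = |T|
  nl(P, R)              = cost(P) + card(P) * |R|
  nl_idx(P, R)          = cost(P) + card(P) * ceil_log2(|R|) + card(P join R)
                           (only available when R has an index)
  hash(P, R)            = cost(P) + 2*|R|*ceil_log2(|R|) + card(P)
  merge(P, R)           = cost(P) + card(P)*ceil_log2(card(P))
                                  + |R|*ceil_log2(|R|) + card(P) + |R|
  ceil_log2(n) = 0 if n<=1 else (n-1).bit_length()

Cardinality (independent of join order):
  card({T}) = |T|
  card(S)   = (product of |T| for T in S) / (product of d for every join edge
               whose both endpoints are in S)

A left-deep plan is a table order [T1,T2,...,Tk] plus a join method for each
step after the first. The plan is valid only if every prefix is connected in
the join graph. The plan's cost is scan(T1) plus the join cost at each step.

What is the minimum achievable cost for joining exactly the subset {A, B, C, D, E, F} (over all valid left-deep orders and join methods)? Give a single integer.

1872900

Selinger DP over subsets of {A,B,C,D,E,F}:
  {D}: scan cost=400, card=400
  {C}: scan cost=150, card=150
  {F}: scan cost=120, card=120
  {E}: scan cost=50, card=50
  {A}: scan cost=150, card=150
  {B}: scan cost=150, card=150
  {CD}: card=2400; try (C,hash)→3200, (D,nl_idx)→3900, (D,merge)→5500, (C,merge)→5750, (D,hash)→7500, (D,nl)→60150 …(+1); best=3200 via (C,hash)
  {DE}: card=10000; try (E,hash)→1400, (D,merge)→4400, (E,merge)→4750, (D,hash)→7300, (D,nl_idx)→10500, (E,nl_idx)→12800 …(+2); best=1400 via (E,hash)
  {CF}: card=150; try (F,nl_idx)→1350, (F,hash)→1980, (C,merge)→2430, (F,merge)→2460, (C,hash)→2640, (C,nl)→18120 …(+1); best=1350 via (F,nl_idx)
  {AE}: card=1500; try (E,hash)→900, (A,merge)→1750, (E,merge)→1850, (A,nl_idx)→1950, (A,hash)→2500, (E,nl_idx)→2550 …(+2); best=900 via (E,hash)
  {AB}: card=450; try (A,nl_idx)→1800, (B,hash)→2700, (A,hash)→2700, (B,merge)→2850, (A,merge)→2850, (B,nl)→22650 …(+1); best=1800 via (A,nl_idx)
  {CDF}: card=2400; try (D,nl_idx)→5100, (D,merge)→6700, (F,hash)→7280, (D,hash)→8700, (F,nl_idx)→22400, (F,merge)→35360 …(+2); best=5100 via (D,nl_idx)
  {CDE}: card=60000; try (E,hash)→6200, (C,hash)→13800, (E,merge)→34750, (E,nl_idx)→77600, (E,nl)→123200, (C,merge)→152750 …(+1); best=6200 via (E,hash)
  {ADE}: card=300000; try (D,hash)→9600, (A,hash)→13800, (D,merge)→22900, (A,merge)→152750, (D,nl_idx)→314400, (A,nl_idx)→381400 …(+2); best=9600 via (D,hash)
  {ABE}: card=4500; try (E,hash)→2850, (B,hash)→4800, (E,merge)→6650, (E,nl_idx)→9000, (B,merge)→20250, (E,nl)→24300 …(+1); best=2850 via (E,hash)
  {CDEF}: card=60000; try (E,hash)→8100, (E,merge)→36650, (F,hash)→67880, (E,nl_idx)→79500, (E,nl)→125100, (F,nl_idx)→486200 …(+2); best=8100 via (E,hash)
  {ACDE}: card=1800000; try (A,hash)→68600, (C,hash)→312000, (A,merge)→1027550, (A,nl_idx)→2286200, (C,merge)→6010950, (A,nl)→9006200 …(+1); best=68600 via (A,hash)
  {ABDE}: card=900000; try (D,hash)→14550, (D,merge)→69850, (B,hash)→312000, (D,nl_idx)→943350, (D,nl)→1802850, (B,merge)→6010950 …(+1); best=14550 via (D,hash)
  {ACDEF}: card=1800000; try (A,hash)→70500, (A,merge)→1029450, (F,hash)→1870280, (A,nl_idx)→2288100, (A,nl)→9008100, (F,nl_idx)→14468600 …(+2); best=70500 via (A,hash)
  {ABCDE}: card=5400000; try (C,hash)→916950, (B,hash)→1871000, (C,merge)→18915900, (B,merge)→39669950, (C,nl)→135014550, (B,nl)→270068600; best=916950 via (C,hash)
  {ABCDEF}: card=5400000; try (B,hash)→1872900, (F,hash)→6318630, (B,merge)→39671850, (F,nl_idx)→44116950, (F,merge)→130517910, (B,nl)→270070500 …(+1); best=1872900 via (B,hash)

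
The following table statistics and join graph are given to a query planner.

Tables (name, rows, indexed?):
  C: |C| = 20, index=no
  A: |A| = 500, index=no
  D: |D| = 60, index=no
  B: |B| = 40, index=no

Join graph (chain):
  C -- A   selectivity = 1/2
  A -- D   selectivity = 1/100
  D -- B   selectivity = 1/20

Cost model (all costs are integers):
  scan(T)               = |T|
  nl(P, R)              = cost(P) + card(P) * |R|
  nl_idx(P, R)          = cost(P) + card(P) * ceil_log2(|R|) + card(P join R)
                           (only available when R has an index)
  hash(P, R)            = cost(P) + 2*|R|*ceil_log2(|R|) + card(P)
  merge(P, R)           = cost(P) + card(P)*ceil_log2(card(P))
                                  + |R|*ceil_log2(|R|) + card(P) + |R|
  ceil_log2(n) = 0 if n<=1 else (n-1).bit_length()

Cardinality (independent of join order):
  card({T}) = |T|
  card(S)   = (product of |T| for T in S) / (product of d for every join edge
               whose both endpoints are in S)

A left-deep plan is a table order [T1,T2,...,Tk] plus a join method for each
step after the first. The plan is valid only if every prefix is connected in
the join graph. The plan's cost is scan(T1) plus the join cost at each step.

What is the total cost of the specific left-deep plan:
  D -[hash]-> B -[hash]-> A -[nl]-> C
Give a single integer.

21720

step 1: scan D: cost=60, card=60
step 2: join B via hash
    card(P join B) = 60*40/(20) = 120
    cost = 60 + 2*40*6 + 60 = 600
step 3: join A via hash
    card(P join A) = 120*500/(100) = 600
    cost = 600 + 2*500*9 + 120 = 9720
step 4: join C via nl
    card(P join C) = 600*20/(2) = 6000
    cost = 9720 + 600*20 = 21720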